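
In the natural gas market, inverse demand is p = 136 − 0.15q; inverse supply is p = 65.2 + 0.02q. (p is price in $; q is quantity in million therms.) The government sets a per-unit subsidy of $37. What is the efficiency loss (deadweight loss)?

Competitive equilibrium: 136 − 0.15q = 65.2 + 0.02q → q* = 416.4706, p* = 73.5294.
The subsidy lowers effective supply by 37: p = 28.2 + 0.02q.
New quantity: 136 − 0.15q = 28.2 + 0.02q → q' = 634.1176.
Overproduction Δq = 634.1176 − 416.4706 = 217.647; wedge = subsidy = 37.
The triangle = ½ × 217.647 × 37 = $4026.47 million.

$4026.47 million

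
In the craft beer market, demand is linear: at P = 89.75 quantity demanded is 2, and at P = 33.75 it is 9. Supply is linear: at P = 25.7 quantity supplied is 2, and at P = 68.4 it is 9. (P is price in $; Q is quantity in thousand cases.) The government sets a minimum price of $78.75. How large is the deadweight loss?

$70.74 thousand

Demand slope = (33.75 − 89.75)/(9 − 2) = −8, so P = 105.75 − 8Q.
Supply slope = (68.4 − 25.7)/(9 − 2) = 6.1, so P = 13.5 + 6.1Q.
Competitive equilibrium: 105.75 − 8Q = 13.5 + 6.1Q → Q* = 6.5426, P* = 53.4096.
At the floor P = 78.75, quantity demanded = (105.75 − 78.75)/8 = 3.375.
Sellers' marginal cost at Q' = 3.375: 13.5 + 6.1·3.375 = 34.0875.
ΔQ = 6.5426 − 3.375 = 3.1676; wedge = 78.75 − 34.0875 = 44.6625.
Deadweight loss = ½ × 3.1676 × 44.6625 = $70.74 thousand.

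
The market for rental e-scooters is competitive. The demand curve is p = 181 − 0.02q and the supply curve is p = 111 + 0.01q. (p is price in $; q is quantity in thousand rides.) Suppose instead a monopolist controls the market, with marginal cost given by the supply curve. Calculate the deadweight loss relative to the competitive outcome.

$13066.67 thousand

Competitive equilibrium: 181 − 0.02q = 111 + 0.01q → q* = 2333.3333, p* = 134.3333.
Marginal revenue: MR = 181 − 0.04q. Set MR = MC: 181 − 0.04q = 111 + 0.01q → q_m = 1400.
Price p_m = 181 − 0.02·1400 = 153; MC(q_m) = 111 + 0.01·1400 = 125.
Competitive q* = 2333.3333, so Δq = 933.3333; wedge = 153 − 125 = 28.
Welfare loss = ½ × 933.3333 × 28 = $13066.67 thousand.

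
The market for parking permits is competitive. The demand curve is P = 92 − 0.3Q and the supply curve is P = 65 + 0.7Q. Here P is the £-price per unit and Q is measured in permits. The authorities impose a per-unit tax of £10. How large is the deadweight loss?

£50

Competitive equilibrium: 92 − 0.3Q = 65 + 0.7Q → Q* = 27, P* = 83.9.
With the tax, the buyer price exceeds the seller price by 10: (92 − 0.3Q) − (65 + 0.7Q) = 10 → Q' = 17.
ΔQ = 27 − 17 = 10; the wedge equals the tax, 10.
Deadweight loss = ½ × 10 × 10 = £50.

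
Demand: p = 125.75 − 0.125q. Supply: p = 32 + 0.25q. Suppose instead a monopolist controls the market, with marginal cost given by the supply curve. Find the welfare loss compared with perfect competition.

Competitive equilibrium: 125.75 − 0.125q = 32 + 0.25q → q* = 250, p* = 94.5.
Marginal revenue: MR = 125.75 − 0.25q. Set MR = MC: 125.75 − 0.25q = 32 + 0.25q → q_m = 187.5.
Price p_m = 125.75 − 0.125·187.5 = 102.3125; MC(q_m) = 32 + 0.25·187.5 = 78.875.
Competitive q* = 250, so Δq = 62.5; wedge = 102.3125 − 78.875 = 23.4375.
Welfare loss = ½ × 62.5 × 23.4375 = 732.42.

732.42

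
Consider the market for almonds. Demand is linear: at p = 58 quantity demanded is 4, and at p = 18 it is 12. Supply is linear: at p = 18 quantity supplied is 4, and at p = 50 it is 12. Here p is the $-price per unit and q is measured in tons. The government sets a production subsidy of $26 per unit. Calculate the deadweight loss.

$37.56

Demand slope = (18 − 58)/(12 − 4) = −5, so p = 78 − 5q.
Supply slope = (50 − 18)/(12 − 4) = 4, so p = 2 + 4q.
Competitive equilibrium: 78 − 5q = 2 + 4q → q* = 8.4444, p* = 35.7778.
The subsidy lowers effective supply by 26: p = 4q − 24.
New quantity: 78 − 5q = 4q − 24 → q' = 11.3333.
Overproduction Δq = 11.3333 − 8.4444 = 2.8889; wedge = subsidy = 26.
The triangle = ½ × 2.8889 × 26 = $37.56.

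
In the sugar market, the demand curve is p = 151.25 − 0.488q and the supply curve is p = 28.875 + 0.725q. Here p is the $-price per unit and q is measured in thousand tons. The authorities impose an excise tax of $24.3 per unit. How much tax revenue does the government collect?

$1964.73 thousand

Competitive equilibrium: 151.25 − 0.488q = 28.875 + 0.725q → q* = 100.88623, p* = 102.01752.
With the tax, the buyer price exceeds the seller price by 24.3: (151.25 − 0.488q) − (28.875 + 0.725q) = 24.3 → q' = 80.85326.
Tax revenue = 24.3 × 80.85326 = $1964.73 thousand.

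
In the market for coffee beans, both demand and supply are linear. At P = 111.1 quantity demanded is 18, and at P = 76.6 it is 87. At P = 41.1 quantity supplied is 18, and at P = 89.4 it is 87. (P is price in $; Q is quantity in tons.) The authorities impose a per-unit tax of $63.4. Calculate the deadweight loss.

Demand slope = (76.6 − 111.1)/(87 − 18) = −0.5, so P = 120.1 − 0.5Q.
Supply slope = (89.4 − 41.1)/(87 − 18) = 0.7, so P = 28.5 + 0.7Q.
Competitive equilibrium: 120.1 − 0.5Q = 28.5 + 0.7Q → Q* = 76.3333, P* = 81.9333.
With the tax, the buyer price exceeds the seller price by 63.4: (120.1 − 0.5Q) − (28.5 + 0.7Q) = 63.4 → Q' = 23.5.
ΔQ = 76.3333 − 23.5 = 52.8333; the wedge equals the tax, 63.4.
Deadweight loss = ½ × 52.8333 × 63.4 = $1674.82.

$1674.82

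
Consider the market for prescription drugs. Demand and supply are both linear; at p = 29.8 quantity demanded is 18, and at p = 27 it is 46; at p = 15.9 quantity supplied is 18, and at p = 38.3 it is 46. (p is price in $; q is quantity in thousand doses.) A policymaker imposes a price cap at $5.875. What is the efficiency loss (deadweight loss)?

$352.19 thousand

Demand slope = (27 − 29.8)/(46 − 18) = −0.1, so p = 31.6 − 0.1q.
Supply slope = (38.3 − 15.9)/(46 − 18) = 0.8, so p = 1.5 + 0.8q.
Competitive equilibrium: 31.6 − 0.1q = 1.5 + 0.8q → q* = 33.4444, p* = 28.2556.
At the ceiling p = 5.875, quantity supplied = (5.875 − 1.5)/0.8 = 5.4688.
Willingness to pay at q' = 5.4688: 31.6 − 0.1·5.4688 = 31.0531.
Δq = 33.4444 − 5.4688 = 27.9756; wedge = 31.0531 − 5.875 = 25.1781.
Deadweight loss = ½ × 27.9756 × 25.1781 = $352.19 thousand.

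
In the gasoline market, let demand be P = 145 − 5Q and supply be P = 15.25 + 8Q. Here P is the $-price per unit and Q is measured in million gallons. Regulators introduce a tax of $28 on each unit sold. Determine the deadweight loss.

$30.15 million

Competitive equilibrium: 145 − 5Q = 15.25 + 8Q → Q* = 9.9808, P* = 95.0962.
With the tax, the buyer price exceeds the seller price by 28: (145 − 5Q) − (15.25 + 8Q) = 28 → Q' = 7.8269.
ΔQ = 9.9808 − 7.8269 = 2.1539; the wedge equals the tax, 28.
DWL = ½ × 2.1539 × 28 = $30.15 million.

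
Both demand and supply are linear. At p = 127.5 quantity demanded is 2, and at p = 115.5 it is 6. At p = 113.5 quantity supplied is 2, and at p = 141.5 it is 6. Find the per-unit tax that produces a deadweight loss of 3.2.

8

Demand slope = (115.5 − 127.5)/(6 − 2) = −3, so p = 133.5 − 3q.
Supply slope = (141.5 − 113.5)/(6 − 2) = 7, so p = 99.5 + 7q.
Competitive equilibrium: 133.5 − 3q = 99.5 + 7q → q* = 3.4, p* = 123.3.
A tax t gives Δq = t/10 and wedge t, so DWL = t²/20.
t²/20 = 3.2 → t² = 64 → t = 8.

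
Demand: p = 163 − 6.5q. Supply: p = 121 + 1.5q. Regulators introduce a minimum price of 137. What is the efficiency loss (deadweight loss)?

6.25

Competitive equilibrium: 163 − 6.5q = 121 + 1.5q → q* = 5.25, p* = 128.875.
At the floor p = 137, quantity demanded = (163 − 137)/6.5 = 4.
Sellers' marginal cost at q' = 4: 121 + 1.5·4 = 127.
Δq = 5.25 − 4 = 1.25; wedge = 137 − 127 = 10.
DWL = ½ × 1.25 × 10 = 6.25.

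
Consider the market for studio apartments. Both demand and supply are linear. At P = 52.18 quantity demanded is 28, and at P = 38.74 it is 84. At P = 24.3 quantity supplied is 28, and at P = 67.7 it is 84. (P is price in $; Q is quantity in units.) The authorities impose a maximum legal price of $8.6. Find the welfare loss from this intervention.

$1155.97

Demand slope = (38.74 − 52.18)/(84 − 28) = −0.24, so P = 58.9 − 0.24Q.
Supply slope = (67.7 − 24.3)/(84 − 28) = 0.775, so P = 2.6 + 0.775Q.
Competitive equilibrium: 58.9 − 0.24Q = 2.6 + 0.775Q → Q* = 55.468, P* = 45.5877.
At the ceiling P = 8.6, quantity supplied = (8.6 − 2.6)/0.775 = 7.7419.
Willingness to pay at Q' = 7.7419: 58.9 − 0.24·7.7419 = 57.0419.
ΔQ = 55.468 − 7.7419 = 47.7261; wedge = 57.0419 − 8.6 = 48.4419.
DWL = ½ × 47.7261 × 48.4419 = $1155.97.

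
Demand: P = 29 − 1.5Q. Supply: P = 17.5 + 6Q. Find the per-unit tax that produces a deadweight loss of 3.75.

7.5

Competitive equilibrium: 29 − 1.5Q = 17.5 + 6Q → Q* = 1.5333, P* = 26.7.
A tax t gives ΔQ = t/7.5 and wedge t, so DWL = t²/15.
t²/15 = 3.75 → t² = 56.25 → t = 7.5.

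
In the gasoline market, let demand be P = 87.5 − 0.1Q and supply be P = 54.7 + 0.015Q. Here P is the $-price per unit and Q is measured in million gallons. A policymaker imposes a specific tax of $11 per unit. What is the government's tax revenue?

$2085.22 million

Competitive equilibrium: 87.5 − 0.1Q = 54.7 + 0.015Q → Q* = 285.2174, P* = 58.9783.
With the tax, the buyer price exceeds the seller price by 11: (87.5 − 0.1Q) − (54.7 + 0.015Q) = 11 → Q' = 189.5652.
Tax revenue = 11 × 189.5652 = $2085.22 million.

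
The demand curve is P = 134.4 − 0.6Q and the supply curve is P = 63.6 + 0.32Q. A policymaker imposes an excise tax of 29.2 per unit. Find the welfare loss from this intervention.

Competitive equilibrium: 134.4 − 0.6Q = 63.6 + 0.32Q → Q* = 76.9565, P* = 88.2261.
With the tax, the buyer price exceeds the seller price by 29.2: (134.4 − 0.6Q) − (63.6 + 0.32Q) = 29.2 → Q' = 45.2174.
ΔQ = 76.9565 − 45.2174 = 31.7391; the wedge equals the tax, 29.2.
DWL = ½ × 31.7391 × 29.2 = 463.39.

463.39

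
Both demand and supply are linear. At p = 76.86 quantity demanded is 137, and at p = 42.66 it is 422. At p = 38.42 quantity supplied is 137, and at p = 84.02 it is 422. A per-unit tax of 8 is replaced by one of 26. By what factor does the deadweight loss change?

Demand slope = (42.66 − 76.86)/(422 − 137) = −0.12, so p = 93.3 − 0.12q.
Supply slope = (84.02 − 38.42)/(422 − 137) = 0.16, so p = 16.5 + 0.16q.
Competitive equilibrium: 93.3 − 0.12q = 16.5 + 0.16q → q* = 274.2857, p* = 60.3857.
For a per-unit tax t: Δq = t/0.28, so DWL = ½·t·(t/0.28) = t²/0.56.
At t = 8: DWL = 114.286. At t = 26: DWL = 1207.143.
Ratio = (26/8)² = 10.5625.

10.5625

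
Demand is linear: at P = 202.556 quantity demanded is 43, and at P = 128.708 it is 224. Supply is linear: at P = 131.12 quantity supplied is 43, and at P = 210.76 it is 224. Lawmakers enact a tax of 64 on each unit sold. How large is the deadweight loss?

Demand slope = (128.708 − 202.556)/(224 − 43) = −0.408, so P = 220.1 − 0.408Q.
Supply slope = (210.76 − 131.12)/(224 − 43) = 0.44, so P = 112.2 + 0.44Q.
Competitive equilibrium: 220.1 − 0.408Q = 112.2 + 0.44Q → Q* = 127.2406, P* = 168.1858.
With the tax, the buyer price exceeds the seller price by 64: (220.1 − 0.408Q) − (112.2 + 0.44Q) = 64 → Q' = 51.7689.
ΔQ = 127.2406 − 51.7689 = 75.4717; the wedge equals the tax, 64.
The triangle = ½ × 75.4717 × 64 = 2415.09.

2415.09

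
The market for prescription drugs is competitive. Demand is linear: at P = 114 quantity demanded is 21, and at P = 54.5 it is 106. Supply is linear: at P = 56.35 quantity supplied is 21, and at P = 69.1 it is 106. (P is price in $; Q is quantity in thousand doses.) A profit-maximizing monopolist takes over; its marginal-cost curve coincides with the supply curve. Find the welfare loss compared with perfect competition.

$683.88 thousand

Demand slope = (54.5 − 114)/(106 − 21) = −0.7, so P = 128.7 − 0.7Q.
Supply slope = (69.1 − 56.35)/(106 − 21) = 0.15, so P = 53.2 + 0.15Q.
Competitive equilibrium: 128.7 − 0.7Q = 53.2 + 0.15Q → Q* = 88.82353, P* = 66.52353.
Marginal revenue: MR = 128.7 − 1.4Q. Set MR = MC: 128.7 − 1.4Q = 53.2 + 0.15Q → Q_m = 48.70968.
Price P_m = 128.7 − 0.7·48.70968 = 94.60322; MC(Q_m) = 53.2 + 0.15·48.70968 = 60.50645.
Competitive Q* = 88.82353, so ΔQ = 40.11385; wedge = 94.60322 − 60.50645 = 34.09677.
The triangle = ½ × 40.11385 × 34.09677 = $683.88 thousand.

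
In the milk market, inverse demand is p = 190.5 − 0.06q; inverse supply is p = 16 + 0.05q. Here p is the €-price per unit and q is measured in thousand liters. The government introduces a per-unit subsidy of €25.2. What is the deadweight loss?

€2886.55 thousand

Competitive equilibrium: 190.5 − 0.06q = 16 + 0.05q → q* = 1586.3636, p* = 95.3182.
The subsidy lowers effective supply by 25.2: p = 0.05q − 9.2.
New quantity: 190.5 − 0.06q = 0.05q − 9.2 → q' = 1815.4545.
Overproduction Δq = 1815.4545 − 1586.3636 = 229.0909; wedge = subsidy = 25.2.
Deadweight loss = ½ × 229.0909 × 25.2 = €2886.55 thousand.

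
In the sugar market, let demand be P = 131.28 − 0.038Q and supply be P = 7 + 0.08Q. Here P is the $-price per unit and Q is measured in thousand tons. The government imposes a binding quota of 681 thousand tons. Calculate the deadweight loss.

$8174.33 thousand

Competitive equilibrium: 131.28 − 0.038Q = 7 + 0.08Q → Q* = 1053.2203, P* = 91.2576.
At Q = 681: demand price = 131.28 − 0.038·681 = 105.402; supply price = 7 + 0.08·681 = 61.48.
ΔQ = 1053.2203 − 681 = 372.2203; wedge = 105.402 − 61.48 = 43.922.
The triangle = ½ × 372.2203 × 43.922 = $8174.33 thousand.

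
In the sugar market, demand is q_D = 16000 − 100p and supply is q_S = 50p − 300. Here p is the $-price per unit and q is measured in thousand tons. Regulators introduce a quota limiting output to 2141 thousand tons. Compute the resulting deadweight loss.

In inverse form: demand p = 160 − 0.01q, supply p = 6 + 0.02q.
Competitive equilibrium: 160 − 0.01q = 6 + 0.02q → q* = 5133.3333, p* = 108.6667.
At q = 2141: demand price = 160 − 0.01·2141 = 138.59; supply price = 6 + 0.02·2141 = 48.82.
Δq = 5133.3333 − 2141 = 2992.3333; wedge = 138.59 − 48.82 = 89.77.
DWL = ½ × 2992.3333 × 89.77 = $134310.88 thousand.

$134310.88 thousand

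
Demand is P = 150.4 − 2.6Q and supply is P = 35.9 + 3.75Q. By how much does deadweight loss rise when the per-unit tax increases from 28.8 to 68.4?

Competitive equilibrium: 150.4 − 2.6Q = 35.9 + 3.75Q → Q* = 18.0315, P* = 103.5181.
For a per-unit tax t: ΔQ = t/6.35, so DWL = ½·t·(t/6.35) = t²/12.7.
At t = 28.8: DWL = 65.31. At t = 68.4: DWL = 368.391.
Increase = 368.391 − 65.31 = 303.08.

303.08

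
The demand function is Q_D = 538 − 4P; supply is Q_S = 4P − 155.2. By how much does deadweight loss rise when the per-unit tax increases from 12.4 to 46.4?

1999.20

In inverse form: demand P = 134.5 − 0.25Q, supply P = 38.8 + 0.25Q.
Competitive equilibrium: 134.5 − 0.25Q = 38.8 + 0.25Q → Q* = 191.4, P* = 86.65.
For a per-unit tax t: ΔQ = t/0.5, so DWL = ½·t·(t/0.5) = t²/1.
At t = 12.4: DWL = 153.76. At t = 46.4: DWL = 2152.96.
Increase = 2152.96 − 153.76 = 1999.20.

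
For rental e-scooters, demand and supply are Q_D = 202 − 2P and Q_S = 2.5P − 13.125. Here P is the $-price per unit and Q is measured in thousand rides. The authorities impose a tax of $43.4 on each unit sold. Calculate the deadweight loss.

In inverse form: demand P = 101 − 0.5Q, supply P = 5.25 + 0.4Q.
Competitive equilibrium: 101 − 0.5Q = 5.25 + 0.4Q → Q* = 106.3889, P* = 47.8056.
With the tax, the buyer price exceeds the seller price by 43.4: (101 − 0.5Q) − (5.25 + 0.4Q) = 43.4 → Q' = 58.1667.
ΔQ = 106.3889 − 58.1667 = 48.2222; the wedge equals the tax, 43.4.
DWL = ½ × 48.2222 × 43.4 = $1046.42 thousand.

$1046.42 thousand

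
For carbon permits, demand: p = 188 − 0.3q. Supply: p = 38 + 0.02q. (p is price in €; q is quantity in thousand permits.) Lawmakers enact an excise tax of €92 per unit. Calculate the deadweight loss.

Competitive equilibrium: 188 − 0.3q = 38 + 0.02q → q* = 468.75, p* = 47.375.
With the tax, the buyer price exceeds the seller price by 92: (188 − 0.3q) − (38 + 0.02q) = 92 → q' = 181.25.
Δq = 468.75 − 181.25 = 287.5; the wedge equals the tax, 92.
The triangle = ½ × 287.5 × 92 = €13225 thousand.

€13225 thousand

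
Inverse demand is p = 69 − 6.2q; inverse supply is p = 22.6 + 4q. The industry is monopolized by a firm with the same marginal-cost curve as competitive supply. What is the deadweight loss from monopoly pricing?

15.08

Competitive equilibrium: 69 − 6.2q = 22.6 + 4q → q* = 4.549, p* = 40.7961.
Marginal revenue: MR = 69 − 12.4q. Set MR = MC: 69 − 12.4q = 22.6 + 4q → q_m = 2.8293.
Price p_m = 69 − 6.2·2.8293 = 51.4583; MC(q_m) = 22.6 + 4·2.8293 = 33.9172.
Competitive q* = 4.549, so Δq = 1.7197; wedge = 51.4583 − 33.9172 = 17.5411.
The triangle = ½ × 1.7197 × 17.5411 = 15.08.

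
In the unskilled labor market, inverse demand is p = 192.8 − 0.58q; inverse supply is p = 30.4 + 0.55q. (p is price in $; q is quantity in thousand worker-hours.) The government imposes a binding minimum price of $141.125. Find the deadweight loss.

$1685.71 thousand

Competitive equilibrium: 192.8 − 0.58q = 30.4 + 0.55q → q* = 143.7168, p* = 109.4442.
At the floor p = 141.125, quantity demanded = (192.8 − 141.125)/0.58 = 89.0948.
Sellers' marginal cost at q' = 89.0948: 30.4 + 0.55·89.0948 = 79.4021.
Δq = 143.7168 − 89.0948 = 54.622; wedge = 141.125 − 79.4021 = 61.7229.
The triangle = ½ × 54.622 × 61.7229 = $1685.71 thousand.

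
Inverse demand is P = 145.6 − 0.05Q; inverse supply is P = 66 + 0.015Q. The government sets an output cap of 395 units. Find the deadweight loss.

Competitive equilibrium: 145.6 − 0.05Q = 66 + 0.015Q → Q* = 1224.61538, P* = 84.36923.
At Q = 395: demand price = 145.6 − 0.05·395 = 125.85; supply price = 66 + 0.015·395 = 71.925.
ΔQ = 1224.61538 − 395 = 829.61538; wedge = 125.85 − 71.925 = 53.925.
Deadweight loss = ½ × 829.61538 × 53.925 = 22368.50.

22368.50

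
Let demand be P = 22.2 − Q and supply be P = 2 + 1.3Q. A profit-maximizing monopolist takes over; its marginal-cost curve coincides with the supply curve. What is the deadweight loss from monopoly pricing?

Competitive equilibrium: 22.2 − Q = 2 + 1.3Q → Q* = 8.7826, P* = 13.4174.
Marginal revenue: MR = 22.2 − 2Q. Set MR = MC: 22.2 − 2Q = 2 + 1.3Q → Q_m = 6.1212.
Price P_m = 22.2 − 1·6.1212 = 16.0788; MC(Q_m) = 2 + 1.3·6.1212 = 9.9576.
Competitive Q* = 8.7826, so ΔQ = 2.6614; wedge = 16.0788 − 9.9576 = 6.1212.
Welfare loss = ½ × 2.6614 × 6.1212 = 8.15.

8.15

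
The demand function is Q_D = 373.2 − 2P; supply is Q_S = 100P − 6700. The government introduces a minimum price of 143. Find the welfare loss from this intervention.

5533.55

In inverse form: demand P = 186.6 − 0.5Q, supply P = 67 + 0.01Q.
Competitive equilibrium: 186.6 − 0.5Q = 67 + 0.01Q → Q* = 234.5098, P* = 69.3451.
At the floor P = 143, quantity demanded = (186.6 − 143)/0.5 = 87.2.
Sellers' marginal cost at Q' = 87.2: 67 + 0.01·87.2 = 67.872.
ΔQ = 234.5098 − 87.2 = 147.3098; wedge = 143 − 67.872 = 75.128.
Deadweight loss = ½ × 147.3098 × 75.128 = 5533.55.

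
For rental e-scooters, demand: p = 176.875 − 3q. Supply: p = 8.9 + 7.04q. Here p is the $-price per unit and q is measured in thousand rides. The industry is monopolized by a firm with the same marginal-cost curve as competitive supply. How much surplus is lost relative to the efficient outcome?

Competitive equilibrium: 176.875 − 3q = 8.9 + 7.04q → q* = 16.7306, p* = 126.6833.
Marginal revenue: MR = 176.875 − 6q. Set MR = MC: 176.875 − 6q = 8.9 + 7.04q → q_m = 12.8815.
Price p_m = 176.875 − 3·12.8815 = 138.2305; MC(q_m) = 8.9 + 7.04·12.8815 = 99.5858.
Competitive q* = 16.7306, so Δq = 3.8491; wedge = 138.2305 − 99.5858 = 38.6447.
The triangle = ½ × 3.8491 × 38.6447 = $74.37 thousand.

$74.37 thousand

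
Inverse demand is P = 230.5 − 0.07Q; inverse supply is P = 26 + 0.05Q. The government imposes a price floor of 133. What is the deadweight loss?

Competitive equilibrium: 230.5 − 0.07Q = 26 + 0.05Q → Q* = 1704.16667, P* = 111.20833.
At the floor P = 133, quantity demanded = (230.5 − 133)/0.07 = 1392.85714.
Sellers' marginal cost at Q' = 1392.85714: 26 + 0.05·1392.85714 = 95.64286.
ΔQ = 1704.16667 − 1392.85714 = 311.30953; wedge = 133 − 95.64286 = 37.35714.
Welfare loss = ½ × 311.30953 × 37.35714 = 5814.82.

5814.82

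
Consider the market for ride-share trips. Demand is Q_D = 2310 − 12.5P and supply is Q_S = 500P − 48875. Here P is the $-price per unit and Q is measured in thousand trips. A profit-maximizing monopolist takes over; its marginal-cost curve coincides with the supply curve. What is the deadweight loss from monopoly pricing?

In inverse form: demand P = 184.8 − 0.08Q, supply P = 97.75 + 0.002Q.
Competitive equilibrium: 184.8 − 0.08Q = 97.75 + 0.002Q → Q* = 1061.58537, P* = 99.87317.
Marginal revenue: MR = 184.8 − 0.16Q. Set MR = MC: 184.8 − 0.16Q = 97.75 + 0.002Q → Q_m = 537.34568.
Price P_m = 184.8 − 0.08·537.34568 = 141.81235; MC(Q_m) = 97.75 + 0.002·537.34568 = 98.82469.
Competitive Q* = 1061.58537, so ΔQ = 524.23969; wedge = 141.81235 − 98.82469 = 42.98766.
Welfare loss = ½ × 524.23969 × 42.98766 = $11267.92 thousand.

$11267.92 thousand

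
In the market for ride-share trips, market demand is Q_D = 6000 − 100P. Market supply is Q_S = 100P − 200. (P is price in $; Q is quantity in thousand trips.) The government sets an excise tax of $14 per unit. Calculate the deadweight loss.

$4900 thousand

In inverse form: demand P = 60 − 0.01Q, supply P = 2 + 0.01Q.
Competitive equilibrium: 60 − 0.01Q = 2 + 0.01Q → Q* = 2900, P* = 31.
With the tax, the buyer price exceeds the seller price by 14: (60 − 0.01Q) − (2 + 0.01Q) = 14 → Q' = 2200.
ΔQ = 2900 − 2200 = 700; the wedge equals the tax, 14.
DWL = ½ × 700 × 14 = $4900 thousand.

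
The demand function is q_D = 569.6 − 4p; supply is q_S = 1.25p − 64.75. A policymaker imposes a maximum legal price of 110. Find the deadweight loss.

96.19

In inverse form: demand p = 142.4 − 0.25q, supply p = 51.8 + 0.8q.
Competitive equilibrium: 142.4 − 0.25q = 51.8 + 0.8q → q* = 86.2857, p* = 120.8286.
At the ceiling p = 110, quantity supplied = (110 − 51.8)/0.8 = 72.75.
Willingness to pay at q' = 72.75: 142.4 − 0.25·72.75 = 124.2125.
Δq = 86.2857 − 72.75 = 13.5357; wedge = 124.2125 − 110 = 14.2125.
Welfare loss = ½ × 13.5357 × 14.2125 = 96.19.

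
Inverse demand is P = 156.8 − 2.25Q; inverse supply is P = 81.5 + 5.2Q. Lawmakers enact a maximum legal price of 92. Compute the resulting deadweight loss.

Competitive equilibrium: 156.8 − 2.25Q = 81.5 + 5.2Q → Q* = 10.1074, P* = 134.0584.
At the ceiling P = 92, quantity supplied = (92 − 81.5)/5.2 = 2.0192.
Willingness to pay at Q' = 2.0192: 156.8 − 2.25·2.0192 = 152.2568.
ΔQ = 10.1074 − 2.0192 = 8.0882; wedge = 152.2568 − 92 = 60.2568.
DWL = ½ × 8.0882 × 60.2568 = 243.68.

243.68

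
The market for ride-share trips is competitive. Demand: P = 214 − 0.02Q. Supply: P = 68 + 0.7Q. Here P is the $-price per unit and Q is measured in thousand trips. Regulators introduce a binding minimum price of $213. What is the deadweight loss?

$8402.78 thousand

Competitive equilibrium: 214 − 0.02Q = 68 + 0.7Q → Q* = 202.7778, P* = 209.9444.
At the floor P = 213, quantity demanded = (214 − 213)/0.02 = 50.
Sellers' marginal cost at Q' = 50: 68 + 0.7·50 = 103.
ΔQ = 202.7778 − 50 = 152.7778; wedge = 213 − 103 = 110.
Deadweight loss = ½ × 152.7778 × 110 = $8402.78 thousand.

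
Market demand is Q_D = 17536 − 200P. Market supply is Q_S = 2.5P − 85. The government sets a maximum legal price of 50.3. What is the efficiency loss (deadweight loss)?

In inverse form: demand P = 87.68 − 0.005Q, supply P = 34 + 0.4Q.
Competitive equilibrium: 87.68 − 0.005Q = 34 + 0.4Q → Q* = 132.54321, P* = 87.01728.
At the ceiling P = 50.3, quantity supplied = (50.3 − 34)/0.4 = 40.75.
Willingness to pay at Q' = 40.75: 87.68 − 0.005·40.75 = 87.47625.
ΔQ = 132.54321 − 40.75 = 91.79321; wedge = 87.47625 − 50.3 = 37.17625.
Deadweight loss = ½ × 91.79321 × 37.17625 = 1706.26.

1706.26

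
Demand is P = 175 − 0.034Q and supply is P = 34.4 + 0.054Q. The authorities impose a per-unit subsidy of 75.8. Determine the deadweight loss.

Competitive equilibrium: 175 − 0.034Q = 34.4 + 0.054Q → Q* = 1597.7273, P* = 120.6773.
The subsidy lowers effective supply by 75.8: P = 0.054Q − 41.4.
New quantity: 175 − 0.034Q = 0.054Q − 41.4 → Q' = 2459.0909.
Overproduction ΔQ = 2459.0909 − 1597.7273 = 861.3636; wedge = subsidy = 75.8.
The triangle = ½ × 861.3636 × 75.8 = 32645.68.

32645.68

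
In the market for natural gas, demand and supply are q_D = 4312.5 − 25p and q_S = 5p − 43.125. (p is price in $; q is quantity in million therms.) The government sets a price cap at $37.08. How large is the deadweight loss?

$35061.69 million

In inverse form: demand p = 172.5 − 0.04q, supply p = 8.625 + 0.2q.
Competitive equilibrium: 172.5 − 0.04q = 8.625 + 0.2q → q* = 682.8125, p* = 145.1875.
At the ceiling p = 37.08, quantity supplied = (37.08 − 8.625)/0.2 = 142.275.
Willingness to pay at q' = 142.275: 172.5 − 0.04·142.275 = 166.809.
Δq = 682.8125 − 142.275 = 540.5375; wedge = 166.809 − 37.08 = 129.729.
Welfare loss = ½ × 540.5375 × 129.729 = $35061.69 million.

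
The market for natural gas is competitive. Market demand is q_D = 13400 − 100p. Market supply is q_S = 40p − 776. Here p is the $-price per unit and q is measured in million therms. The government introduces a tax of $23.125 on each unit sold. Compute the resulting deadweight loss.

$7639.51 million

In inverse form: demand p = 134 − 0.01q, supply p = 19.4 + 0.025q.
Competitive equilibrium: 134 − 0.01q = 19.4 + 0.025q → q* = 3274.2857, p* = 101.2571.
With the tax, the buyer price exceeds the seller price by 23.125: (134 − 0.01q) − (19.4 + 0.025q) = 23.125 → q' = 2613.5714.
Δq = 3274.2857 − 2613.5714 = 660.7143; the wedge equals the tax, 23.125.
The triangle = ½ × 660.7143 × 23.125 = $7639.51 million.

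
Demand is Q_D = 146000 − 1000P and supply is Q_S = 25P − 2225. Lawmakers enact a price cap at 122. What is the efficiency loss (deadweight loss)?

In inverse form: demand P = 146 − 0.001Q, supply P = 89 + 0.04Q.
Competitive equilibrium: 146 − 0.001Q = 89 + 0.04Q → Q* = 1390.2439, P* = 144.6098.
At the ceiling P = 122, quantity supplied = (122 − 89)/0.04 = 825.
Willingness to pay at Q' = 825: 146 − 0.001·825 = 145.175.
ΔQ = 1390.2439 − 825 = 565.2439; wedge = 145.175 − 122 = 23.175.
The triangle = ½ × 565.2439 × 23.175 = 6549.76.

6549.76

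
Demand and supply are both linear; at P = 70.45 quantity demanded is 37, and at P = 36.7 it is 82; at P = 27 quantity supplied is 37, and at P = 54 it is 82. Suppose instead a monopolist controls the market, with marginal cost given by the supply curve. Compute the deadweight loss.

Demand slope = (36.7 − 70.45)/(82 − 37) = −0.75, so P = 98.2 − 0.75Q.
Supply slope = (54 − 27)/(82 − 37) = 0.6, so P = 4.8 + 0.6Q.
Competitive equilibrium: 98.2 − 0.75Q = 4.8 + 0.6Q → Q* = 69.1852, P* = 46.3111.
Marginal revenue: MR = 98.2 − 1.5Q. Set MR = MC: 98.2 − 1.5Q = 4.8 + 0.6Q → Q_m = 44.4762.
Price P_m = 98.2 − 0.75·44.4762 = 64.8429; MC(Q_m) = 4.8 + 0.6·44.4762 = 31.4857.
Competitive Q* = 69.1852, so ΔQ = 24.709; wedge = 64.8429 − 31.4857 = 33.3572.
Deadweight loss = ½ × 24.709 × 33.3572 = 412.11.

412.11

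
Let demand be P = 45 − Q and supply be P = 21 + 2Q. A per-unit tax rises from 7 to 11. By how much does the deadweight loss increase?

Competitive equilibrium: 45 − Q = 21 + 2Q → Q* = 8, P* = 37.
For a per-unit tax t: ΔQ = t/3, so DWL = ½·t·(t/3) = t²/6.
At t = 7: DWL = 8.167. At t = 11: DWL = 20.167.
Increase = 20.167 − 8.167 = 12.

12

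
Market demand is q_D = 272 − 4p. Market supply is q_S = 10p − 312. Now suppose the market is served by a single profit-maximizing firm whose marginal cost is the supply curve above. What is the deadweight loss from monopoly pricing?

In inverse form: demand p = 68 − 0.25q, supply p = 31.2 + 0.1q.
Competitive equilibrium: 68 − 0.25q = 31.2 + 0.1q → q* = 105.14286, p* = 41.71429.
Marginal revenue: MR = 68 − 0.5q. Set MR = MC: 68 − 0.5q = 31.2 + 0.1q → q_m = 61.33333.
Price p_m = 68 − 0.25·61.33333 = 52.66667; MC(q_m) = 31.2 + 0.1·61.33333 = 37.33333.
Competitive q* = 105.14286, so Δq = 43.80953; wedge = 52.66667 − 37.33333 = 15.33334.
Welfare loss = ½ × 43.80953 × 15.33334 = 335.87.

335.87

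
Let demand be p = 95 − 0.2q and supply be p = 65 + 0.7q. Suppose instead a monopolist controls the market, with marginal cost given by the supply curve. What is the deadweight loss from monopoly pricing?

16.53

Competitive equilibrium: 95 − 0.2q = 65 + 0.7q → q* = 33.3333, p* = 88.3333.
Marginal revenue: MR = 95 − 0.4q. Set MR = MC: 95 − 0.4q = 65 + 0.7q → q_m = 27.2727.
Price p_m = 95 − 0.2·27.2727 = 89.5455; MC(q_m) = 65 + 0.7·27.2727 = 84.0909.
Competitive q* = 33.3333, so Δq = 6.0606; wedge = 89.5455 − 84.0909 = 5.4546.
Deadweight loss = ½ × 6.0606 × 5.4546 = 16.53.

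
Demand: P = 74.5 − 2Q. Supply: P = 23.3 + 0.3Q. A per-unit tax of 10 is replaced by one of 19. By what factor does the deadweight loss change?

Competitive equilibrium: 74.5 − 2Q = 23.3 + 0.3Q → Q* = 22.2609, P* = 29.9783.
For a per-unit tax t: ΔQ = t/2.3, so DWL = ½·t·(t/2.3) = t²/4.6.
At t = 10: DWL = 21.739. At t = 19: DWL = 78.478.
Ratio = (19/10)² = 3.61.

3.61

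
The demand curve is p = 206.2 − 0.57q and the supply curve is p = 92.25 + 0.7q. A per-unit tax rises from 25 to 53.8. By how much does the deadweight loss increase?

893.48

Competitive equilibrium: 206.2 − 0.57q = 92.25 + 0.7q → q* = 89.7244, p* = 155.0571.
For a per-unit tax t: Δq = t/1.27, so DWL = ½·t·(t/1.27) = t²/2.54.
At t = 25: DWL = 246.063. At t = 53.8: DWL = 1139.543.
Increase = 1139.543 − 246.063 = 893.48.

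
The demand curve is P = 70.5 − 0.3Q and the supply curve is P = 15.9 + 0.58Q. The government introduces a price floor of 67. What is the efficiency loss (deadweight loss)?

Competitive equilibrium: 70.5 − 0.3Q = 15.9 + 0.58Q → Q* = 62.0455, P* = 51.8864.
At the floor P = 67, quantity demanded = (70.5 − 67)/0.3 = 11.6667.
Sellers' marginal cost at Q' = 11.6667: 15.9 + 0.58·11.6667 = 22.6667.
ΔQ = 62.0455 − 11.6667 = 50.3788; wedge = 67 − 22.6667 = 44.3333.
Deadweight loss = ½ × 50.3788 × 44.3333 = 1116.73.

1116.73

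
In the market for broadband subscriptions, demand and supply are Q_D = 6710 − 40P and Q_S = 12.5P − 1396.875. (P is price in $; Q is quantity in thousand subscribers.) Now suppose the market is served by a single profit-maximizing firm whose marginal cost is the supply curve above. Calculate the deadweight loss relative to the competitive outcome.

In inverse form: demand P = 167.75 − 0.025Q, supply P = 111.75 + 0.08Q.
Competitive equilibrium: 167.75 − 0.025Q = 111.75 + 0.08Q → Q* = 533.3333, P* = 154.4167.
Marginal revenue: MR = 167.75 − 0.05Q. Set MR = MC: 167.75 − 0.05Q = 111.75 + 0.08Q → Q_m = 430.7692.
Price P_m = 167.75 − 0.025·430.7692 = 156.9808; MC(Q_m) = 111.75 + 0.08·430.7692 = 146.2115.
Competitive Q* = 533.3333, so ΔQ = 102.5641; wedge = 156.9808 − 146.2115 = 10.7693.
Welfare loss = ½ × 102.5641 × 10.7693 = $552.27 thousand.

$552.27 thousand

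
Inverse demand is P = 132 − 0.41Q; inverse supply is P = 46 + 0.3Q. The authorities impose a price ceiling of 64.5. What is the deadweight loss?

Competitive equilibrium: 132 − 0.41Q = 46 + 0.3Q → Q* = 121.1268, P* = 82.338.
At the ceiling P = 64.5, quantity supplied = (64.5 − 46)/0.3 = 61.6667.
Willingness to pay at Q' = 61.6667: 132 − 0.41·61.6667 = 106.7167.
ΔQ = 121.1268 − 61.6667 = 59.4601; wedge = 106.7167 − 64.5 = 42.2167.
Welfare loss = ½ × 59.4601 × 42.2167 = 1255.10.

1255.10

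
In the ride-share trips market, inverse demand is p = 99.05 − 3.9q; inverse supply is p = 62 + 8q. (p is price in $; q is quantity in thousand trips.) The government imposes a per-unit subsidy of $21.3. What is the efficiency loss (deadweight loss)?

$19.06 thousand

Competitive equilibrium: 99.05 − 3.9q = 62 + 8q → q* = 3.1134, p* = 86.9076.
The subsidy lowers effective supply by 21.3: p = 40.7 + 8q.
New quantity: 99.05 − 3.9q = 40.7 + 8q → q' = 4.9034.
Overproduction Δq = 4.9034 − 3.1134 = 1.79; wedge = subsidy = 21.3.
The triangle = ½ × 1.79 × 21.3 = $19.06 thousand.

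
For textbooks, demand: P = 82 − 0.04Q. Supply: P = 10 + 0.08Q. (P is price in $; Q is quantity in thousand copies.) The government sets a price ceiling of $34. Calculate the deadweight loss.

$5400 thousand

Competitive equilibrium: 82 − 0.04Q = 10 + 0.08Q → Q* = 600, P* = 58.
At the ceiling P = 34, quantity supplied = (34 − 10)/0.08 = 300.
Willingness to pay at Q' = 300: 82 − 0.04·300 = 70.
ΔQ = 600 − 300 = 300; wedge = 70 − 34 = 36.
DWL = ½ × 300 × 36 = $5400 thousand.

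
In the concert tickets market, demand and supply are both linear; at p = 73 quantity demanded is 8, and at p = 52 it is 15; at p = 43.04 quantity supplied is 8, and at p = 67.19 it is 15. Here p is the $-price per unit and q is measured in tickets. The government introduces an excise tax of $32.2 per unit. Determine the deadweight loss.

Demand slope = (52 − 73)/(15 − 8) = −3, so p = 97 − 3q.
Supply slope = (67.19 − 43.04)/(15 − 8) = 3.45, so p = 15.44 + 3.45q.
Competitive equilibrium: 97 − 3q = 15.44 + 3.45q → q* = 12.645, p* = 59.0651.
With the tax, the buyer price exceeds the seller price by 32.2: (97 − 3q) − (15.44 + 3.45q) = 32.2 → q' = 7.6527.
Δq = 12.645 − 7.6527 = 4.9923; the wedge equals the tax, 32.2.
The triangle = ½ × 4.9923 × 32.2 = $80.38.

$80.38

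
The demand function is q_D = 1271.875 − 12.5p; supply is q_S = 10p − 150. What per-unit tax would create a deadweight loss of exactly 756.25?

In inverse form: demand p = 101.75 − 0.08q, supply p = 15 + 0.1q.
Competitive equilibrium: 101.75 − 0.08q = 15 + 0.1q → q* = 481.9444, p* = 63.1944.
A tax t gives Δq = t/0.18 and wedge t, so DWL = t²/0.36.
t²/0.36 = 756.25 → t² = 272.25 → t = 16.5.

16.5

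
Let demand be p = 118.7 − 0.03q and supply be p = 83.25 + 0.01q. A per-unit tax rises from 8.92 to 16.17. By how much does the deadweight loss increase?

Competitive equilibrium: 118.7 − 0.03q = 83.25 + 0.01q → q* = 886.25, p* = 92.1125.
For a per-unit tax t: Δq = t/0.04, so DWL = ½·t·(t/0.04) = t²/0.08.
At t = 8.92: DWL = 994.58. At t = 16.17: DWL = 3268.361.
Increase = 3268.361 − 994.58 = 2273.78.

2273.78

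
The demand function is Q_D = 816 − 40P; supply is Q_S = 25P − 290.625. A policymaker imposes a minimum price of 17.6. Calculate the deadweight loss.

In inverse form: demand P = 20.4 − 0.025Q, supply P = 11.625 + 0.04Q.
Competitive equilibrium: 20.4 − 0.025Q = 11.625 + 0.04Q → Q* = 135, P* = 17.025.
At the floor P = 17.6, quantity demanded = (20.4 − 17.6)/0.025 = 112.
Sellers' marginal cost at Q' = 112: 11.625 + 0.04·112 = 16.105.
ΔQ = 135 − 112 = 23; wedge = 17.6 − 16.105 = 1.495.
DWL = ½ × 23 × 1.495 = 17.19.

17.19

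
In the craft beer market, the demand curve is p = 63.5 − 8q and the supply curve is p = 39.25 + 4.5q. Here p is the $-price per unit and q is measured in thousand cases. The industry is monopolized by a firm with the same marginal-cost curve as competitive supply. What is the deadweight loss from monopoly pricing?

$3.58 thousand

Competitive equilibrium: 63.5 − 8q = 39.25 + 4.5q → q* = 1.94, p* = 47.98.
Marginal revenue: MR = 63.5 − 16q. Set MR = MC: 63.5 − 16q = 39.25 + 4.5q → q_m = 1.1829.
Price p_m = 63.5 − 8·1.1829 = 54.0368; MC(q_m) = 39.25 + 4.5·1.1829 = 44.5731.
Competitive q* = 1.94, so Δq = 0.7571; wedge = 54.0368 − 44.5731 = 9.4637.
Welfare loss = ½ × 0.7571 × 9.4637 = $3.58 thousand.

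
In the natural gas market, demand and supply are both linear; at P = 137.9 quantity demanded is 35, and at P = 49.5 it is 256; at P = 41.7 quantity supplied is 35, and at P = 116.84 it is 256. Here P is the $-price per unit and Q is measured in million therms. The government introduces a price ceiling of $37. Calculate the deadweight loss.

$7653.53 million

Demand slope = (49.5 − 137.9)/(256 − 35) = −0.4, so P = 151.9 − 0.4Q.
Supply slope = (116.84 − 41.7)/(256 − 35) = 0.34, so P = 29.8 + 0.34Q.
Competitive equilibrium: 151.9 − 0.4Q = 29.8 + 0.34Q → Q* = 165, P* = 85.9.
At the ceiling P = 37, quantity supplied = (37 − 29.8)/0.34 = 21.17647.
Willingness to pay at Q' = 21.17647: 151.9 − 0.4·21.17647 = 143.42941.
ΔQ = 165 − 21.17647 = 143.82353; wedge = 143.42941 − 37 = 106.42941.
DWL = ½ × 143.82353 × 106.42941 = $7653.53 million.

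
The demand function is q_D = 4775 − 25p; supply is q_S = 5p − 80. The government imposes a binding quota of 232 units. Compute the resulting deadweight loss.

In inverse form: demand p = 191 − 0.04q, supply p = 16 + 0.2q.
Competitive equilibrium: 191 − 0.04q = 16 + 0.2q → q* = 729.16667, p* = 161.83333.
At q = 232: demand price = 191 − 0.04·232 = 181.72; supply price = 16 + 0.2·232 = 62.4.
Δq = 729.16667 − 232 = 497.16667; wedge = 181.72 − 62.4 = 119.32.
Welfare loss = ½ × 497.16667 × 119.32 = 29660.96.

29660.96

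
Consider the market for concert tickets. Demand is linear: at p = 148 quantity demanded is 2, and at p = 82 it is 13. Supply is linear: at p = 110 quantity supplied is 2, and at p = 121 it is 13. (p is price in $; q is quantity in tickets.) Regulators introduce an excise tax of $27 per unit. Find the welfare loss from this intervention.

$52.07

Demand slope = (82 − 148)/(13 − 2) = −6, so p = 160 − 6q.
Supply slope = (121 − 110)/(13 − 2) = 1, so p = 108 + q.
Competitive equilibrium: 160 − 6q = 108 + q → q* = 7.4286, p* = 115.4286.
With the tax, the buyer price exceeds the seller price by 27: (160 − 6q) − (108 + q) = 27 → q' = 3.5714.
Δq = 7.4286 − 3.5714 = 3.8572; the wedge equals the tax, 27.
DWL = ½ × 3.8572 × 27 = $52.07.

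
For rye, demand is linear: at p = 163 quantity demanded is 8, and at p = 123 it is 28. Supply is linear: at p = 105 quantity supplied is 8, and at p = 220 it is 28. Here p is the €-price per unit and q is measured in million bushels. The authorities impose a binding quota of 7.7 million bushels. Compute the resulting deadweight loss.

Demand slope = (123 − 163)/(28 − 8) = −2, so p = 179 − 2q.
Supply slope = (220 − 105)/(28 − 8) = 5.75, so p = 59 + 5.75q.
Competitive equilibrium: 179 − 2q = 59 + 5.75q → q* = 15.4839, p* = 148.0323.
At q = 7.7: demand price = 179 − 2·7.7 = 163.6; supply price = 59 + 5.75·7.7 = 103.275.
Δq = 15.4839 − 7.7 = 7.7839; wedge = 163.6 − 103.275 = 60.325.
The triangle = ½ × 7.7839 × 60.325 = €234.78 million.

€234.78 million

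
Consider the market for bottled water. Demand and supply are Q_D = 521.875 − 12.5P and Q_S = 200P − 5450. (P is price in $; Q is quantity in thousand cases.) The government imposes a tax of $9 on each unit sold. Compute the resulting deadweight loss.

$476.47 thousand

In inverse form: demand P = 41.75 − 0.08Q, supply P = 27.25 + 0.005Q.
Competitive equilibrium: 41.75 − 0.08Q = 27.25 + 0.005Q → Q* = 170.5882, P* = 28.1029.
With the tax, the buyer price exceeds the seller price by 9: (41.75 − 0.08Q) − (27.25 + 0.005Q) = 9 → Q' = 64.7059.
ΔQ = 170.5882 − 64.7059 = 105.8823; the wedge equals the tax, 9.
Welfare loss = ½ × 105.8823 × 9 = $476.47 thousand.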